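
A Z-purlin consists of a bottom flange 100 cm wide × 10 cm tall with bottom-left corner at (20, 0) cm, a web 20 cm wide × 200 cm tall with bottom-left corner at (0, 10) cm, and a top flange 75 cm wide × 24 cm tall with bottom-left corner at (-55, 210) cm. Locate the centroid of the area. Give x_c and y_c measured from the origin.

bottom flange: A = 100 × 10 = 1000.00, centroid at (70.00, 5.00).
web: A = 20 × 200 = 4000.00, centroid at (10.00, 110.00).
top flange: A = 75 × 24 = 1800.00, centroid at (-17.50, 222.00).
ΣA = 6800.00 cm²
ΣAx_c = (1000.00)(70.00) + (4000.00)(10.00) + (1800.00)(-17.50) = 78500.00 cm³
ΣAy_c = (1000.00)(5.00) + (4000.00)(110.00) + (1800.00)(222.00) = 844600.00 cm³
x_c = 78500.00 / 6800.00 = 11.54 cm
y_c = 844600.00 / 6800.00 = 124.21 cm

x_c = 11.54 cm, y_c = 124.21 cm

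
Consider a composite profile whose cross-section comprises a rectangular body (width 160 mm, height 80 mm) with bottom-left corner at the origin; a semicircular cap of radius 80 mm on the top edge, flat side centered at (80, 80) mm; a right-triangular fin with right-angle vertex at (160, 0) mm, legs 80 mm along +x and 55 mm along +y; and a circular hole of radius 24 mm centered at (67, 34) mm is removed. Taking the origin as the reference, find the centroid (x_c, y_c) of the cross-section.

x_c = 91.11 mm, y_c = 70.40 mm

Part | A | x̄ᵢ | ȳᵢ | A·x̄ᵢ | A·ȳᵢ
rectangular body | 12800.00 | 80.00 | 40.00 | 1024000.00 | 512000.00
semicircular top | 10053.10 | 80.00 | 113.95 | 804247.72 | 1145581.05
triangular fin | 2200.00 | 186.67 | 18.33 | 410666.67 | 40333.33
hole | -1809.56 | 67.00 | 34.00 | -121240.34 | -61524.95
Σ | 23243.54 |  |  | 2117674.04 | 1636389.44
x_c = 2117674.04 / 23243.54 = 91.11 mm
y_c = 1636389.44 / 23243.54 = 70.40 mm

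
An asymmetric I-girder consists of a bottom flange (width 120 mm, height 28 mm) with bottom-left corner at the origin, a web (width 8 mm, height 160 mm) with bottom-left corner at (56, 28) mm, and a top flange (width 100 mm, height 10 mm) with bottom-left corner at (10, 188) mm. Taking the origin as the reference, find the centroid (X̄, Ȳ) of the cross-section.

bottom flange: A = 120 × 28 = 3360.00, centroid at (60.00, 14.00).
web: A = 8 × 160 = 1280.00, centroid at (60.00, 108.00).
top flange: A = 100 × 10 = 1000.00, centroid at (60.00, 193.00).
ΣA = 5640.00 mm²
ΣAX̄ = (3360.00)(60.00) + (1280.00)(60.00) + (1000.00)(60.00) = 338400.00 mm³
ΣAȲ = (3360.00)(14.00) + (1280.00)(108.00) + (1000.00)(193.00) = 378280.00 mm³
X̄ = 338400.00 / 5640.00 = 60.00 mm
Ȳ = 378280.00 / 5640.00 = 67.07 mm

X̄ = 60.00 mm, Ȳ = 67.07 mm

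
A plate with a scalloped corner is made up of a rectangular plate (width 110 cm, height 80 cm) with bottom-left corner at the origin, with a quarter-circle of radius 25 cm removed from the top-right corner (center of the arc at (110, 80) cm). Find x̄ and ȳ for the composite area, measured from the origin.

Part | A | x̄ᵢ | ȳᵢ | A·x̄ᵢ | A·ȳᵢ
plate | 8800.00 | 55.00 | 40.00 | 484000.00 | 352000.00
removed quarter-circle | -490.87 | 99.39 | 69.39 | -48787.79 | -34061.57
Σ | 8309.13 |  |  | 435212.21 | 317938.43
x̄ = 435212.21 / 8309.13 = 52.38 cm
ȳ = 317938.43 / 8309.13 = 38.26 cm

x̄ = 52.38 cm, ȳ = 38.26 cm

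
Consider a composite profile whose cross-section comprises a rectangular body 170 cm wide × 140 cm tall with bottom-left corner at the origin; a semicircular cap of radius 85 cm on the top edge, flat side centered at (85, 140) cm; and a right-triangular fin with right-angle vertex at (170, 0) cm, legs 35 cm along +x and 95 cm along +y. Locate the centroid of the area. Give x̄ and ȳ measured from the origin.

rectangular body: A = 170 × 140 = 23800.00, centroid at (85.00, 70.00).
semicircular top: A = ½π·85² = 11349.00, centroid at (85.00, 176.08).
triangular fin: A = ½·35·95 = 1662.50, centroid at (181.67, 31.67).
ΣA = 36811.50 cm²
ΣAx̄ = (23800.00)(85.00) + (11349.00)(85.00) + (1662.50)(181.67) = 3289686.13 cm³
ΣAȳ = (23800.00)(70.00) + (11349.00)(176.08) + (1662.50)(31.67) = 3716922.98 cm³
x̄ = 3289686.13 / 36811.50 = 89.37 cm
ȳ = 3716922.98 / 36811.50 = 100.97 cm

x̄ = 89.37 cm, ȳ = 100.97 cm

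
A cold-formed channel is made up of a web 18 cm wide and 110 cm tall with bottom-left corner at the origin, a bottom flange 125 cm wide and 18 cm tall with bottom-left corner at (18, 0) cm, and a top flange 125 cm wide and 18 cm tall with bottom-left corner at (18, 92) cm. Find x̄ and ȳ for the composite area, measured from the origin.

x̄ = 58.65 cm, ȳ = 55.00 cm

web: A = 18 × 110 = 1980.00, centroid at (9.00, 55.00).
bottom flange: A = 125 × 18 = 2250.00, centroid at (80.50, 9.00).
top flange: A = 125 × 18 = 2250.00, centroid at (80.50, 101.00).
ΣA = 6480.00 cm², ΣAx̄ = 380070.00 cm³, ΣAȳ = 356400.00 cm³.
x̄ = 380070.00/6480.00 = 58.65 cm; ȳ = 356400.00/6480.00 = 55.00 cm.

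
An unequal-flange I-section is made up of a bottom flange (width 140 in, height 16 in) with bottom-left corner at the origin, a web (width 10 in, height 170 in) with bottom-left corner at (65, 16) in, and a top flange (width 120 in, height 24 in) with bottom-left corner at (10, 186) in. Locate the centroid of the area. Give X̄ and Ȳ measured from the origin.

X̄ = 70.00 in, Ȳ = 111.42 in

Part | A | x̄ᵢ | ȳᵢ | A·x̄ᵢ | A·ȳᵢ
bottom flange | 2240.00 | 70.00 | 8.00 | 156800.00 | 17920.00
web | 1700.00 | 70.00 | 101.00 | 119000.00 | 171700.00
top flange | 2880.00 | 70.00 | 198.00 | 201600.00 | 570240.00
Σ | 6820.00 |  |  | 477400.00 | 759860.00
X̄ = 477400.00 / 6820.00 = 70.00 in
Ȳ = 759860.00 / 6820.00 = 111.42 in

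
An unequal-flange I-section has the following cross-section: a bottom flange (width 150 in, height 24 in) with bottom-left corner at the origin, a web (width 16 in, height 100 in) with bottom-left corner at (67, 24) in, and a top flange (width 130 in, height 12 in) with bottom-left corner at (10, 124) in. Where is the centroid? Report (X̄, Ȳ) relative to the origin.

X̄ = 75.00 in, Ȳ = 53.91 in

Part | A | x̄ᵢ | ȳᵢ | A·x̄ᵢ | A·ȳᵢ
bottom flange | 3600.00 | 75.00 | 12.00 | 270000.00 | 43200.00
web | 1600.00 | 75.00 | 74.00 | 120000.00 | 118400.00
top flange | 1560.00 | 75.00 | 130.00 | 117000.00 | 202800.00
Σ | 6760.00 |  |  | 507000.00 | 364400.00
X̄ = 507000.00 / 6760.00 = 75.00 in
Ȳ = 364400.00 / 6760.00 = 53.91 in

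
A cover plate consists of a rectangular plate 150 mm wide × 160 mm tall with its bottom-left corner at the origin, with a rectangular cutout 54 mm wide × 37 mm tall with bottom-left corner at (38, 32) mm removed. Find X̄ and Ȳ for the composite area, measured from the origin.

X̄ = 75.91 mm, Ȳ = 82.68 mm

Part | A | x̄ᵢ | ȳᵢ | A·x̄ᵢ | A·ȳᵢ
plate | 24000.00 | 75.00 | 80.00 | 1800000.00 | 1920000.00
hole | -1998.00 | 65.00 | 50.50 | -129870.00 | -100899.00
Σ | 22002.00 |  |  | 1670130.00 | 1819101.00
X̄ = 1670130.00 / 22002.00 = 75.91 mm
Ȳ = 1819101.00 / 22002.00 = 82.68 mm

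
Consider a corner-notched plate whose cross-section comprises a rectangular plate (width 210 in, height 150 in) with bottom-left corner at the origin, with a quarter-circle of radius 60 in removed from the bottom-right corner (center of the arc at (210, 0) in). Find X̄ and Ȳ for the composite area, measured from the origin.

plate: A = 210 × 150 = 31500.00, centroid at (105.00, 75.00).
removed quarter-circle: A = −¼π·60² = -2827.43, centroid at (184.54, 25.46).
ΣA = 28672.57 in², ΣAX̄ = 2785738.99 in³, ΣAȲ = 2290500.00 in³.
X̄ = 2785738.99/28672.57 = 97.16 in; Ȳ = 2290500.00/28672.57 = 79.88 in.

X̄ = 97.16 in, Ȳ = 79.88 in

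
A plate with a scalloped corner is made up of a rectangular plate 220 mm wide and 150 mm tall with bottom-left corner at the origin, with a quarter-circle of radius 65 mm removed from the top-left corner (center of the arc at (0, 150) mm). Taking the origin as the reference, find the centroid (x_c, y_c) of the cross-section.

x_c = 119.21 mm, y_c = 69.70 mm

plate: A = 220 × 150 = 33000.00, centroid at (110.00, 75.00).
removed quarter-circle: A = −¼π·65² = -3318.31, centroid at (27.59, 122.41).
ΣA = 29681.69 mm², ΣAx_c = 3538458.33 mm³, ΣAy_c = 2068795.58 mm³.
x_c = 3538458.33/29681.69 = 119.21 mm; y_c = 2068795.58/29681.69 = 69.70 mm.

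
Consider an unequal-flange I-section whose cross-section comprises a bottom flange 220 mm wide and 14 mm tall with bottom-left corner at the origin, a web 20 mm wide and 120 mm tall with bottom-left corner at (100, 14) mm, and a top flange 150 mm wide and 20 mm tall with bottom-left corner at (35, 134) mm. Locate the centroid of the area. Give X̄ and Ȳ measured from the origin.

Part | A | x̄ᵢ | ȳᵢ | A·x̄ᵢ | A·ȳᵢ
bottom flange | 3080.00 | 110.00 | 7.00 | 338800.00 | 21560.00
web | 2400.00 | 110.00 | 74.00 | 264000.00 | 177600.00
top flange | 3000.00 | 110.00 | 144.00 | 330000.00 | 432000.00
Σ | 8480.00 |  |  | 932800.00 | 631160.00
X̄ = 932800.00 / 8480.00 = 110.00 mm
Ȳ = 631160.00 / 8480.00 = 74.43 mm

X̄ = 110.00 mm, Ȳ = 74.43 mm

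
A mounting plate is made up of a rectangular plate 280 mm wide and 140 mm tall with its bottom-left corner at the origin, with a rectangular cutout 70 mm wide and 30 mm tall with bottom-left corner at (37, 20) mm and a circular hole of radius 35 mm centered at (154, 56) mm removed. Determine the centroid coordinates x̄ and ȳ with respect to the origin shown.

x̄ = 142.67 mm, ȳ = 73.83 mm

Part | A | x̄ᵢ | ȳᵢ | A·x̄ᵢ | A·ȳᵢ
plate | 39200.00 | 140.00 | 70.00 | 5488000.00 | 2744000.00
hole 1 | -2100.00 | 72.00 | 35.00 | -151200.00 | -73500.00
hole 2 | -3848.45 | 154.00 | 56.00 | -592661.45 | -215513.26
Σ | 33251.55 |  |  | 4744138.55 | 2454986.74
x̄ = 4744138.55 / 33251.55 = 142.67 mm
ȳ = 2454986.74 / 33251.55 = 73.83 mm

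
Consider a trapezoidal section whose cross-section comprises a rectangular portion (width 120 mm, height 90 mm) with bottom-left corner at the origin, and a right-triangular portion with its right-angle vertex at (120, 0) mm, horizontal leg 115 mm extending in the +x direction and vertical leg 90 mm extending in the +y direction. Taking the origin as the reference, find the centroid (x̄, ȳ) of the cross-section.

rectangular portion: A = 120 × 90 = 10800.00, centroid at (60.00, 45.00).
triangular portion: A = ½·115·90 = 5175.00, centroid at (158.33, 30.00).
ΣA = 15975.00 mm², ΣAx̄ = 1467375.00 mm³, ΣAȳ = 641250.00 mm³.
x̄ = 1467375.00/15975.00 = 91.85 mm; ȳ = 641250.00/15975.00 = 40.14 mm.

x̄ = 91.85 mm, ȳ = 40.14 mm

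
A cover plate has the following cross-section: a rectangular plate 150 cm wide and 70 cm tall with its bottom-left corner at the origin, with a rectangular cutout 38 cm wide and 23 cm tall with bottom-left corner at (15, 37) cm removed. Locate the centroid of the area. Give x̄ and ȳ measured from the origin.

plate: A = 150 × 70 = 10500.00, centroid at (75.00, 35.00).
hole: A = −(38 × 23) = -874.00, centroid at (34.00, 48.50).
ΣA = 9626.00 cm²
ΣAx̄ = (10500.00)(75.00) + (-874.00)(34.00) = 757784.00 cm³
ΣAȳ = (10500.00)(35.00) + (-874.00)(48.50) = 325111.00 cm³
x̄ = 757784.00 / 9626.00 = 78.72 cm
ȳ = 325111.00 / 9626.00 = 33.77 cm

x̄ = 78.72 cm, ȳ = 33.77 cm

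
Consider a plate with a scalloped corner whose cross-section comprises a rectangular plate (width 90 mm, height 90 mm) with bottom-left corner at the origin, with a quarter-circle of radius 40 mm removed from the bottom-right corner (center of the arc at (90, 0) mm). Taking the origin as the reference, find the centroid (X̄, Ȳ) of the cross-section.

Part | A | x̄ᵢ | ȳᵢ | A·x̄ᵢ | A·ȳᵢ
plate | 8100.00 | 45.00 | 45.00 | 364500.00 | 364500.00
removed quarter-circle | -1256.64 | 73.02 | 16.98 | -91764.00 | -21333.33
Σ | 6843.36 |  |  | 272736.00 | 343166.67
X̄ = 272736.00 / 6843.36 = 39.85 mm
Ȳ = 343166.67 / 6843.36 = 50.15 mm

X̄ = 39.85 mm, Ȳ = 50.15 mm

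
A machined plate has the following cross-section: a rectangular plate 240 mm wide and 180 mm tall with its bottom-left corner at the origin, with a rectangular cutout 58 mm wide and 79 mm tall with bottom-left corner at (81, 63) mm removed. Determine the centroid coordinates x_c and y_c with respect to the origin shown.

plate: A = 240 × 180 = 43200.00, centroid at (120.00, 90.00).
hole: A = −(58 × 79) = -4582.00, centroid at (110.00, 102.50).
ΣA = 38618.00 mm²
ΣAx_c = (43200.00)(120.00) + (-4582.00)(110.00) = 4679980.00 mm³
ΣAy_c = (43200.00)(90.00) + (-4582.00)(102.50) = 3418345.00 mm³
x_c = 4679980.00 / 38618.00 = 121.19 mm
y_c = 3418345.00 / 38618.00 = 88.52 mm

x_c = 121.19 mm, y_c = 88.52 mm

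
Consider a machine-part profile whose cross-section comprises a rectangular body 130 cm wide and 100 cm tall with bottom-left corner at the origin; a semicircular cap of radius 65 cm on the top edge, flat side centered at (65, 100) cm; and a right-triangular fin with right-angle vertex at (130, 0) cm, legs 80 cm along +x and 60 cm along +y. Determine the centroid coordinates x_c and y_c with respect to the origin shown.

rectangular body: A = 130 × 100 = 13000.00, centroid at (65.00, 50.00).
semicircular top: A = ½π·65² = 6636.61, centroid at (65.00, 127.59).
triangular fin: A = ½·80·60 = 2400.00, centroid at (156.67, 20.00).
ΣA = 22036.61 cm²
ΣAx_c = (13000.00)(65.00) + (6636.61)(65.00) + (2400.00)(156.67) = 1652379.94 cm³
ΣAy_c = (13000.00)(50.00) + (6636.61)(127.59) + (2400.00)(20.00) = 1544744.78 cm³
x_c = 1652379.94 / 22036.61 = 74.98 cm
y_c = 1544744.78 / 22036.61 = 70.10 cm

x_c = 74.98 cm, y_c = 70.10 cm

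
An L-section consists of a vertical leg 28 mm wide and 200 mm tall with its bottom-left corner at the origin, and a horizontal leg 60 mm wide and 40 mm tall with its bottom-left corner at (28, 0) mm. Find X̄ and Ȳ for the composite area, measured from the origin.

X̄ = 27.20 mm, Ȳ = 76.00 mm

Part | A | x̄ᵢ | ȳᵢ | A·x̄ᵢ | A·ȳᵢ
vertical leg | 5600.00 | 14.00 | 100.00 | 78400.00 | 560000.00
horizontal leg | 2400.00 | 58.00 | 20.00 | 139200.00 | 48000.00
Σ | 8000.00 |  |  | 217600.00 | 608000.00
X̄ = 217600.00 / 8000.00 = 27.20 mm
Ȳ = 608000.00 / 8000.00 = 76.00 mm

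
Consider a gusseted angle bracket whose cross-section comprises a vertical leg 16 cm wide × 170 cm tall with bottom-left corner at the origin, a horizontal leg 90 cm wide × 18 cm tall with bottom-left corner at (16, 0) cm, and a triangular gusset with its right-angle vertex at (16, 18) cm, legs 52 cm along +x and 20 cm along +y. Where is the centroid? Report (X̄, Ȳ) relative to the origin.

vertical leg: A = 16 × 170 = 2720.00, centroid at (8.00, 85.00).
horizontal leg: A = 90 × 18 = 1620.00, centroid at (61.00, 9.00).
gusset: A = ½·52·20 = 520.00, centroid at (33.33, 24.67).
ΣA = 4860.00 cm², ΣAX̄ = 137913.33 cm³, ΣAȲ = 258606.67 cm³.
X̄ = 137913.33/4860.00 = 28.38 cm; Ȳ = 258606.67/4860.00 = 53.21 cm.

X̄ = 28.38 cm, Ȳ = 53.21 cm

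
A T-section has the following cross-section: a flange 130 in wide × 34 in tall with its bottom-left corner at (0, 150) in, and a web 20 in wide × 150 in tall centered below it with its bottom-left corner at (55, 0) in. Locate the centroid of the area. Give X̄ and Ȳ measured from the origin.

X̄ = 65.00 in, Ȳ = 129.80 in

web: A = 20 × 150 = 3000.00, centroid at (65.00, 75.00).
flange: A = 130 × 34 = 4420.00, centroid at (65.00, 167.00).
ΣA = 7420.00 in²
ΣAX̄ = (3000.00)(65.00) + (4420.00)(65.00) = 482300.00 in³
ΣAȲ = (3000.00)(75.00) + (4420.00)(167.00) = 963140.00 in³
X̄ = 482300.00 / 7420.00 = 65.00 in
Ȳ = 963140.00 / 7420.00 = 129.80 in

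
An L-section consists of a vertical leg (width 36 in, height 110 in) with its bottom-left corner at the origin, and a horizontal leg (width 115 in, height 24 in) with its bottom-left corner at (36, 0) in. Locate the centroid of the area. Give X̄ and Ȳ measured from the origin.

Part | A | x̄ᵢ | ȳᵢ | A·x̄ᵢ | A·ȳᵢ
vertical leg | 3960.00 | 18.00 | 55.00 | 71280.00 | 217800.00
horizontal leg | 2760.00 | 93.50 | 12.00 | 258060.00 | 33120.00
Σ | 6720.00 |  |  | 329340.00 | 250920.00
X̄ = 329340.00 / 6720.00 = 49.01 in
Ȳ = 250920.00 / 6720.00 = 37.34 in

X̄ = 49.01 in, Ȳ = 37.34 in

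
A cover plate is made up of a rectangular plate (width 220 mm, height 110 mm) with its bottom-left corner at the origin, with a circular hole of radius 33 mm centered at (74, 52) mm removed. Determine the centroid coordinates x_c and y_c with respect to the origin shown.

plate: A = 220 × 110 = 24200.00, centroid at (110.00, 55.00).
hole: A = −π·33² = -3421.19, centroid at (74.00, 52.00).
ΣA = 20778.81 mm², ΣAx_c = 2408831.61 mm³, ΣAy_c = 1153097.89 mm³.
x_c = 2408831.61/20778.81 = 115.93 mm; y_c = 1153097.89/20778.81 = 55.49 mm.

x_c = 115.93 mm, y_c = 55.49 mm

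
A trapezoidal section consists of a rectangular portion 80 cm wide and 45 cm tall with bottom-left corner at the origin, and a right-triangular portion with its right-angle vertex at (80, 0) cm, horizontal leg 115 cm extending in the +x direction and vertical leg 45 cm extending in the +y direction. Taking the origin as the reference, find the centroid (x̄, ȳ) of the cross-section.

Part | A | x̄ᵢ | ȳᵢ | A·x̄ᵢ | A·ȳᵢ
rectangular portion | 3600.00 | 40.00 | 22.50 | 144000.00 | 81000.00
triangular portion | 2587.50 | 118.33 | 15.00 | 306187.50 | 38812.50
Σ | 6187.50 |  |  | 450187.50 | 119812.50
x̄ = 450187.50 / 6187.50 = 72.76 cm
ȳ = 119812.50 / 6187.50 = 19.36 cm

x̄ = 72.76 cm, ȳ = 19.36 cm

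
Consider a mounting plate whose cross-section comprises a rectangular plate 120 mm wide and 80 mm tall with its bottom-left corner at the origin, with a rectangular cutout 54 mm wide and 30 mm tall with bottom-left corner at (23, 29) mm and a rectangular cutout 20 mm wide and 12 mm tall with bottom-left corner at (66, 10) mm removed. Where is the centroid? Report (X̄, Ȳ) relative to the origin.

X̄ = 61.60 mm, Ȳ = 39.91 mm

Part | A | x̄ᵢ | ȳᵢ | A·x̄ᵢ | A·ȳᵢ
plate | 9600.00 | 60.00 | 40.00 | 576000.00 | 384000.00
hole 1 | -1620.00 | 50.00 | 44.00 | -81000.00 | -71280.00
hole 2 | -240.00 | 76.00 | 16.00 | -18240.00 | -3840.00
Σ | 7740.00 |  |  | 476760.00 | 308880.00
X̄ = 476760.00 / 7740.00 = 61.60 mm
Ȳ = 308880.00 / 7740.00 = 39.91 mm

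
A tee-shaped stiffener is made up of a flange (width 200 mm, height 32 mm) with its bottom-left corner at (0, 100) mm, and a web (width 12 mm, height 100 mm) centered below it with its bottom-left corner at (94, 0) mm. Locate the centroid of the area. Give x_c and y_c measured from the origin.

x_c = 100.00 mm, y_c = 105.58 mm

web: A = 12 × 100 = 1200.00, centroid at (100.00, 50.00).
flange: A = 200 × 32 = 6400.00, centroid at (100.00, 116.00).
ΣA = 7600.00 mm², ΣAx_c = 760000.00 mm³, ΣAy_c = 802400.00 mm³.
x_c = 760000.00/7600.00 = 100.00 mm; y_c = 802400.00/7600.00 = 105.58 mm.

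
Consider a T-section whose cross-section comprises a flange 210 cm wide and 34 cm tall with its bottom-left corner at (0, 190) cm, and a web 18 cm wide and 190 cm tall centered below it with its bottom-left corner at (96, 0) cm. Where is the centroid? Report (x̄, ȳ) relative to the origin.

web: A = 18 × 190 = 3420.00, centroid at (105.00, 95.00).
flange: A = 210 × 34 = 7140.00, centroid at (105.00, 207.00).
ΣA = 10560.00 cm²
ΣAx̄ = (3420.00)(105.00) + (7140.00)(105.00) = 1108800.00 cm³
ΣAȳ = (3420.00)(95.00) + (7140.00)(207.00) = 1802880.00 cm³
x̄ = 1108800.00 / 10560.00 = 105.00 cm
ȳ = 1802880.00 / 10560.00 = 170.73 cm

x̄ = 105.00 cm, ȳ = 170.73 cm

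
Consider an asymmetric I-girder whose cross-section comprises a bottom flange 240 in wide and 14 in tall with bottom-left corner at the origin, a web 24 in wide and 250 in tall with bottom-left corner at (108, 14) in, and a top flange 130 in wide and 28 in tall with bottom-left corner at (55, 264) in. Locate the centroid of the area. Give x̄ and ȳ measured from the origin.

x̄ = 120.00 in, ȳ = 143.80 in

bottom flange: A = 240 × 14 = 3360.00, centroid at (120.00, 7.00).
web: A = 24 × 250 = 6000.00, centroid at (120.00, 139.00).
top flange: A = 130 × 28 = 3640.00, centroid at (120.00, 278.00).
ΣA = 13000.00 in²
ΣAx̄ = (3360.00)(120.00) + (6000.00)(120.00) + (3640.00)(120.00) = 1560000.00 in³
ΣAȳ = (3360.00)(7.00) + (6000.00)(139.00) + (3640.00)(278.00) = 1869440.00 in³
x̄ = 1560000.00 / 13000.00 = 120.00 in
ȳ = 1869440.00 / 13000.00 = 143.80 in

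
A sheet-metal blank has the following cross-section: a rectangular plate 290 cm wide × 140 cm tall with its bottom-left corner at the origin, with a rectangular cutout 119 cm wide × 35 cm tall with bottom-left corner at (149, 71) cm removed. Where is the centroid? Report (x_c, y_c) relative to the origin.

Part | A | x̄ᵢ | ȳᵢ | A·x̄ᵢ | A·ȳᵢ
plate | 40600.00 | 145.00 | 70.00 | 5887000.00 | 2842000.00
hole | -4165.00 | 208.50 | 88.50 | -868402.50 | -368602.50
Σ | 36435.00 |  |  | 5018597.50 | 2473397.50
x_c = 5018597.50 / 36435.00 = 137.74 cm
y_c = 2473397.50 / 36435.00 = 67.89 cm

x_c = 137.74 cm, y_c = 67.89 cm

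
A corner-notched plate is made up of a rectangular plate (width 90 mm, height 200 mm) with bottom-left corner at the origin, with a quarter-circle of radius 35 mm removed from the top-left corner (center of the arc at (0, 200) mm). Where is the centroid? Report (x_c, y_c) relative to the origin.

plate: A = 90 × 200 = 18000.00, centroid at (45.00, 100.00).
removed quarter-circle: A = −¼π·35² = -962.11, centroid at (14.85, 185.15).
ΣA = 17037.89 mm²
ΣAx_c = (18000.00)(45.00) + (-962.11)(14.85) = 795708.33 mm³
ΣAy_c = (18000.00)(100.00) + (-962.11)(185.15) = 1621869.12 mm³
x_c = 795708.33 / 17037.89 = 46.70 mm
y_c = 1621869.12 / 17037.89 = 95.19 mm

x_c = 46.70 mm, y_c = 95.19 mm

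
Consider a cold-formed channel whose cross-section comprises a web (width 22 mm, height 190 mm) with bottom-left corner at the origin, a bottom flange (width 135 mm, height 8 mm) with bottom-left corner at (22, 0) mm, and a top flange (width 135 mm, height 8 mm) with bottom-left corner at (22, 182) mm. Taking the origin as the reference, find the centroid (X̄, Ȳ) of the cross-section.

X̄ = 37.74 mm, Ȳ = 95.00 mm

web: A = 22 × 190 = 4180.00, centroid at (11.00, 95.00).
bottom flange: A = 135 × 8 = 1080.00, centroid at (89.50, 4.00).
top flange: A = 135 × 8 = 1080.00, centroid at (89.50, 186.00).
ΣA = 6340.00 mm², ΣAX̄ = 239300.00 mm³, ΣAȲ = 602300.00 mm³.
X̄ = 239300.00/6340.00 = 37.74 mm; Ȳ = 602300.00/6340.00 = 95.00 mm.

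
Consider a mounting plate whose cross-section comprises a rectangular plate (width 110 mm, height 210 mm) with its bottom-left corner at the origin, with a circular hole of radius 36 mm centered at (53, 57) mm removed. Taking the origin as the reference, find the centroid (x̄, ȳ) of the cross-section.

Part | A | x̄ᵢ | ȳᵢ | A·x̄ᵢ | A·ȳᵢ
plate | 23100.00 | 55.00 | 105.00 | 1270500.00 | 2425500.00
hole | -4071.50 | 53.00 | 57.00 | -215789.72 | -232075.73
Σ | 19028.50 |  |  | 1054710.28 | 2193424.27
x̄ = 1054710.28 / 19028.50 = 55.43 mm
ȳ = 2193424.27 / 19028.50 = 115.27 mm

x̄ = 55.43 mm, ȳ = 115.27 mm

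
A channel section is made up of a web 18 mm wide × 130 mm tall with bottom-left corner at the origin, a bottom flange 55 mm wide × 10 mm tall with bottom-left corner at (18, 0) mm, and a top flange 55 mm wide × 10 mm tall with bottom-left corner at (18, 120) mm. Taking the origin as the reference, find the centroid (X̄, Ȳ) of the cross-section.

X̄ = 20.67 mm, Ȳ = 65.00 mm

web: A = 18 × 130 = 2340.00, centroid at (9.00, 65.00).
bottom flange: A = 55 × 10 = 550.00, centroid at (45.50, 5.00).
top flange: A = 55 × 10 = 550.00, centroid at (45.50, 125.00).
ΣA = 3440.00 mm², ΣAX̄ = 71110.00 mm³, ΣAȲ = 223600.00 mm³.
X̄ = 71110.00/3440.00 = 20.67 mm; Ȳ = 223600.00/3440.00 = 65.00 mm.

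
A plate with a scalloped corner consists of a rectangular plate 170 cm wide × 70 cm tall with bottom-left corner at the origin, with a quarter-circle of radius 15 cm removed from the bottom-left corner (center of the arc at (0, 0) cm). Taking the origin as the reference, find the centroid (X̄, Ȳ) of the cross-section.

X̄ = 86.19 cm, Ȳ = 35.43 cm

plate: A = 170 × 70 = 11900.00, centroid at (85.00, 35.00).
removed quarter-circle: A = −¼π·15² = -176.71, centroid at (6.37, 6.37).
ΣA = 11723.29 cm²
ΣAX̄ = (11900.00)(85.00) + (-176.71)(6.37) = 1010375.00 cm³
ΣAȲ = (11900.00)(35.00) + (-176.71)(6.37) = 415375.00 cm³
X̄ = 1010375.00 / 11723.29 = 86.19 cm
Ȳ = 415375.00 / 11723.29 = 35.43 cm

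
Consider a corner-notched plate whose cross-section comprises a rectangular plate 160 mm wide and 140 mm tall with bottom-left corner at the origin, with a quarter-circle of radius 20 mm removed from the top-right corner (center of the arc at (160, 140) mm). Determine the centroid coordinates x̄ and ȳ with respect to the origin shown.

x̄ = 78.98 mm, ȳ = 69.13 mm

plate: A = 160 × 140 = 22400.00, centroid at (80.00, 70.00).
removed quarter-circle: A = −¼π·20² = -314.16, centroid at (151.51, 131.51).
ΣA = 22085.84 mm²
ΣAx̄ = (22400.00)(80.00) + (-314.16)(151.51) = 1744401.18 mm³
ΣAȳ = (22400.00)(70.00) + (-314.16)(131.51) = 1526684.37 mm³
x̄ = 1744401.18 / 22085.84 = 78.98 mm
ȳ = 1526684.37 / 22085.84 = 69.13 mm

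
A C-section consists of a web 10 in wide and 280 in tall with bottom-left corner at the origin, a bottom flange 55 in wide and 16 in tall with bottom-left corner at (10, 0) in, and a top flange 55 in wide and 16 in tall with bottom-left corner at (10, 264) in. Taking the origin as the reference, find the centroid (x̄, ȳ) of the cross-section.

web: A = 10 × 280 = 2800.00, centroid at (5.00, 140.00).
bottom flange: A = 55 × 16 = 880.00, centroid at (37.50, 8.00).
top flange: A = 55 × 16 = 880.00, centroid at (37.50, 272.00).
ΣA = 4560.00 in², ΣAx̄ = 80000.00 in³, ΣAȳ = 638400.00 in³.
x̄ = 80000.00/4560.00 = 17.54 in; ȳ = 638400.00/4560.00 = 140.00 in.

x̄ = 17.54 in, ȳ = 140.00 in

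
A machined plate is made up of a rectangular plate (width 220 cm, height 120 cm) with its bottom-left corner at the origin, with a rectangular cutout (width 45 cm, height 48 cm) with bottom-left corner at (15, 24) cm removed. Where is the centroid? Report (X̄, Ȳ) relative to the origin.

X̄ = 116.46 cm, Ȳ = 61.07 cm

Part | A | x̄ᵢ | ȳᵢ | A·x̄ᵢ | A·ȳᵢ
plate | 26400.00 | 110.00 | 60.00 | 2904000.00 | 1584000.00
hole | -2160.00 | 37.50 | 48.00 | -81000.00 | -103680.00
Σ | 24240.00 |  |  | 2823000.00 | 1480320.00
X̄ = 2823000.00 / 24240.00 = 116.46 cm
Ȳ = 1480320.00 / 24240.00 = 61.07 cm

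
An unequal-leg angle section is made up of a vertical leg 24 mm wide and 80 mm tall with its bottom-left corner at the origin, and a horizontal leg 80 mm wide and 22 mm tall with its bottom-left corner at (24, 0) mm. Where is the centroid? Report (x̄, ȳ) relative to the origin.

x̄ = 36.87 mm, ȳ = 26.13 mm

vertical leg: A = 24 × 80 = 1920.00, centroid at (12.00, 40.00).
horizontal leg: A = 80 × 22 = 1760.00, centroid at (64.00, 11.00).
ΣA = 3680.00 mm², ΣAx̄ = 135680.00 mm³, ΣAȳ = 96160.00 mm³.
x̄ = 135680.00/3680.00 = 36.87 mm; ȳ = 96160.00/3680.00 = 26.13 mm.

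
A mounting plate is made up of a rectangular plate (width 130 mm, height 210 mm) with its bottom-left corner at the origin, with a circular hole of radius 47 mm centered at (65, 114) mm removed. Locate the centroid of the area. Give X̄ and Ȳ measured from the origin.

plate: A = 130 × 210 = 27300.00, centroid at (65.00, 105.00).
hole: A = −π·47² = -6939.78, centroid at (65.00, 114.00).
ΣA = 20360.22 mm²
ΣAX̄ = (27300.00)(65.00) + (-6939.78)(65.00) = 1323414.42 mm³
ΣAȲ = (27300.00)(105.00) + (-6939.78)(114.00) = 2075365.29 mm³
X̄ = 1323414.42 / 20360.22 = 65.00 mm
Ȳ = 2075365.29 / 20360.22 = 101.93 mm

X̄ = 65.00 mm, Ȳ = 101.93 mm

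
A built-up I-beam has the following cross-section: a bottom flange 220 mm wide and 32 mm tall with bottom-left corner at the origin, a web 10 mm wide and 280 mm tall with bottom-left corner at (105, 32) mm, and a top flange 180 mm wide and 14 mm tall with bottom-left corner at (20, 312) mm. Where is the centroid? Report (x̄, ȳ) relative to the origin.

bottom flange: A = 220 × 32 = 7040.00, centroid at (110.00, 16.00).
web: A = 10 × 280 = 2800.00, centroid at (110.00, 172.00).
top flange: A = 180 × 14 = 2520.00, centroid at (110.00, 319.00).
ΣA = 12360.00 mm²
ΣAx̄ = (7040.00)(110.00) + (2800.00)(110.00) + (2520.00)(110.00) = 1359600.00 mm³
ΣAȳ = (7040.00)(16.00) + (2800.00)(172.00) + (2520.00)(319.00) = 1398120.00 mm³
x̄ = 1359600.00 / 12360.00 = 110.00 mm
ȳ = 1398120.00 / 12360.00 = 113.12 mm

x̄ = 110.00 mm, ȳ = 113.12 mm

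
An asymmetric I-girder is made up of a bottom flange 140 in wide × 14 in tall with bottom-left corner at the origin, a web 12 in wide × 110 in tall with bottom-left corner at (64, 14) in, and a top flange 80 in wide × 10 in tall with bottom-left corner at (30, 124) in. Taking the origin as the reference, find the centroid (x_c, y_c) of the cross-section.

bottom flange: A = 140 × 14 = 1960.00, centroid at (70.00, 7.00).
web: A = 12 × 110 = 1320.00, centroid at (70.00, 69.00).
top flange: A = 80 × 10 = 800.00, centroid at (70.00, 129.00).
ΣA = 4080.00 in²
ΣAx_c = (1960.00)(70.00) + (1320.00)(70.00) + (800.00)(70.00) = 285600.00 in³
ΣAy_c = (1960.00)(7.00) + (1320.00)(69.00) + (800.00)(129.00) = 208000.00 in³
x_c = 285600.00 / 4080.00 = 70.00 in
y_c = 208000.00 / 4080.00 = 50.98 in

x_c = 70.00 in, y_c = 50.98 in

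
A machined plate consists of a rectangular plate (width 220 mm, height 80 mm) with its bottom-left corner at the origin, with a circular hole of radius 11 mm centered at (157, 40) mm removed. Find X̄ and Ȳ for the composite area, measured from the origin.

X̄ = 108.96 mm, Ȳ = 40.00 mm

plate: A = 220 × 80 = 17600.00, centroid at (110.00, 40.00).
hole: A = −π·11² = -380.13, centroid at (157.00, 40.00).
ΣA = 17219.87 mm²
ΣAX̄ = (17600.00)(110.00) + (-380.13)(157.00) = 1876319.16 mm³
ΣAȲ = (17600.00)(40.00) + (-380.13)(40.00) = 688794.69 mm³
X̄ = 1876319.16 / 17219.87 = 108.96 mm
Ȳ = 688794.69 / 17219.87 = 40.00 mm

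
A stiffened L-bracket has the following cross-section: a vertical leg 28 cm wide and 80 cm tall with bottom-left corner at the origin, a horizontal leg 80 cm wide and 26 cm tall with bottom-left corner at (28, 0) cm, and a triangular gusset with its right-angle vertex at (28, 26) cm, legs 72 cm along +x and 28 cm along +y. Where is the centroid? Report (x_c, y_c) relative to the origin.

x_c = 42.27 cm, y_c = 28.58 cm

vertical leg: A = 28 × 80 = 2240.00, centroid at (14.00, 40.00).
horizontal leg: A = 80 × 26 = 2080.00, centroid at (68.00, 13.00).
gusset: A = ½·72·28 = 1008.00, centroid at (52.00, 35.33).
ΣA = 5328.00 cm², ΣAx_c = 225216.00 cm³, ΣAy_c = 152256.00 cm³.
x_c = 225216.00/5328.00 = 42.27 cm; y_c = 152256.00/5328.00 = 28.58 cm.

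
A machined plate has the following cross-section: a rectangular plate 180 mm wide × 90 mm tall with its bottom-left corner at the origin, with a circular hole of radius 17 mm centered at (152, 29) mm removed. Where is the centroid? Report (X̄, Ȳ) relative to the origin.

X̄ = 86.32 mm, Ȳ = 45.95 mm

plate: A = 180 × 90 = 16200.00, centroid at (90.00, 45.00).
hole: A = −π·17² = -907.92, centroid at (152.00, 29.00).
ΣA = 15292.08 mm², ΣAX̄ = 1319996.12 mm³, ΣAȲ = 702670.31 mm³.
X̄ = 1319996.12/15292.08 = 86.32 mm; Ȳ = 702670.31/15292.08 = 45.95 mm.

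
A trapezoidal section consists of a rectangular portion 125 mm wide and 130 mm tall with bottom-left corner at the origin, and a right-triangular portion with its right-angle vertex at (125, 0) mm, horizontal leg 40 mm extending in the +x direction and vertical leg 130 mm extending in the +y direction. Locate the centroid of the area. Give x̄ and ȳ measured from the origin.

x̄ = 72.96 mm, ȳ = 62.01 mm

rectangular portion: A = 125 × 130 = 16250.00, centroid at (62.50, 65.00).
triangular portion: A = ½·40·130 = 2600.00, centroid at (138.33, 43.33).
ΣA = 18850.00 mm²
ΣAx̄ = (16250.00)(62.50) + (2600.00)(138.33) = 1375291.67 mm³
ΣAȳ = (16250.00)(65.00) + (2600.00)(43.33) = 1168916.67 mm³
x̄ = 1375291.67 / 18850.00 = 72.96 mm
ȳ = 1168916.67 / 18850.00 = 62.01 mm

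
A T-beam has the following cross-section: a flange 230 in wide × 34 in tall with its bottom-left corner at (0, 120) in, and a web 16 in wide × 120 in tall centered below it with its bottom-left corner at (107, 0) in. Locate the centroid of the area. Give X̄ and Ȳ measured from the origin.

X̄ = 115.00 in, Ȳ = 121.82 in

Part | A | x̄ᵢ | ȳᵢ | A·x̄ᵢ | A·ȳᵢ
web | 1920.00 | 115.00 | 60.00 | 220800.00 | 115200.00
flange | 7820.00 | 115.00 | 137.00 | 899300.00 | 1071340.00
Σ | 9740.00 |  |  | 1120100.00 | 1186540.00
X̄ = 1120100.00 / 9740.00 = 115.00 in
Ȳ = 1186540.00 / 9740.00 = 121.82 in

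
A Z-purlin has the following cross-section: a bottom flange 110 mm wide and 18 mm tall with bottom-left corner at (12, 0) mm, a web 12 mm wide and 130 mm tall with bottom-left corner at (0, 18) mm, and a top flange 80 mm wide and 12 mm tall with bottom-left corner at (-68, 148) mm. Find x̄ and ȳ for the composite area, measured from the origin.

x̄ = 25.59 mm, ȳ = 65.59 mm

Part | A | x̄ᵢ | ȳᵢ | A·x̄ᵢ | A·ȳᵢ
bottom flange | 1980.00 | 67.00 | 9.00 | 132660.00 | 17820.00
web | 1560.00 | 6.00 | 83.00 | 9360.00 | 129480.00
top flange | 960.00 | -28.00 | 154.00 | -26880.00 | 147840.00
Σ | 4500.00 |  |  | 115140.00 | 295140.00
x̄ = 115140.00 / 4500.00 = 25.59 mm
ȳ = 295140.00 / 4500.00 = 65.59 mm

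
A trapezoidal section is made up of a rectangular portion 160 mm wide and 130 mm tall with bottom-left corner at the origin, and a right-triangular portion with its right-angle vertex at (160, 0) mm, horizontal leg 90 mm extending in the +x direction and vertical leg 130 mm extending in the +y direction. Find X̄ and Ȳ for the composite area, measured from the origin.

rectangular portion: A = 160 × 130 = 20800.00, centroid at (80.00, 65.00).
triangular portion: A = ½·90·130 = 5850.00, centroid at (190.00, 43.33).
ΣA = 26650.00 mm², ΣAX̄ = 2775500.00 mm³, ΣAȲ = 1605500.00 mm³.
X̄ = 2775500.00/26650.00 = 104.15 mm; Ȳ = 1605500.00/26650.00 = 60.24 mm.

X̄ = 104.15 mm, Ȳ = 60.24 mm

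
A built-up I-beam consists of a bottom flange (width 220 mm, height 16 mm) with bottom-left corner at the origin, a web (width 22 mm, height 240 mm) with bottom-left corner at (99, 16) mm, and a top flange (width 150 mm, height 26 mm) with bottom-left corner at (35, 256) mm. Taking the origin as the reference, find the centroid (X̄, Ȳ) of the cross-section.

bottom flange: A = 220 × 16 = 3520.00, centroid at (110.00, 8.00).
web: A = 22 × 240 = 5280.00, centroid at (110.00, 136.00).
top flange: A = 150 × 26 = 3900.00, centroid at (110.00, 269.00).
ΣA = 12700.00 mm², ΣAX̄ = 1397000.00 mm³, ΣAȲ = 1795340.00 mm³.
X̄ = 1397000.00/12700.00 = 110.00 mm; Ȳ = 1795340.00/12700.00 = 141.37 mm.

X̄ = 110.00 mm, Ȳ = 141.37 mm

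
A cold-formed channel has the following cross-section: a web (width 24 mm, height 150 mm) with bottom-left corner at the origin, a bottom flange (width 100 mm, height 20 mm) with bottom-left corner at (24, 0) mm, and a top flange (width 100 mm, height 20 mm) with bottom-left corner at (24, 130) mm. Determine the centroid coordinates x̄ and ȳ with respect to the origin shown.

web: A = 24 × 150 = 3600.00, centroid at (12.00, 75.00).
bottom flange: A = 100 × 20 = 2000.00, centroid at (74.00, 10.00).
top flange: A = 100 × 20 = 2000.00, centroid at (74.00, 140.00).
ΣA = 7600.00 mm², ΣAx̄ = 339200.00 mm³, ΣAȳ = 570000.00 mm³.
x̄ = 339200.00/7600.00 = 44.63 mm; ȳ = 570000.00/7600.00 = 75.00 mm.

x̄ = 44.63 mm, ȳ = 75.00 mm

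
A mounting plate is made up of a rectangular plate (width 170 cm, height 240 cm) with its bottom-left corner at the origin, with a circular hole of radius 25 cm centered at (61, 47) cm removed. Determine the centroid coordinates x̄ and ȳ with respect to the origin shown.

x̄ = 86.21 cm, ȳ = 123.69 cm

Part | A | x̄ᵢ | ȳᵢ | A·x̄ᵢ | A·ȳᵢ
plate | 40800.00 | 85.00 | 120.00 | 3468000.00 | 4896000.00
hole | -1963.50 | 61.00 | 47.00 | -119773.22 | -92284.28
Σ | 38836.50 |  |  | 3348226.78 | 4803715.72
x̄ = 3348226.78 / 38836.50 = 86.21 cm
ȳ = 4803715.72 / 38836.50 = 123.69 cm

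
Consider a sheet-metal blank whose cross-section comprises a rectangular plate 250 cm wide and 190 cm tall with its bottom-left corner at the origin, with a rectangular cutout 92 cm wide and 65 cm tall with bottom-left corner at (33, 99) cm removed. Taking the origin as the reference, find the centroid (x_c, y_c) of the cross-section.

plate: A = 250 × 190 = 47500.00, centroid at (125.00, 95.00).
hole: A = −(92 × 65) = -5980.00, centroid at (79.00, 131.50).
ΣA = 41520.00 cm²
ΣAx_c = (47500.00)(125.00) + (-5980.00)(79.00) = 5465080.00 cm³
ΣAy_c = (47500.00)(95.00) + (-5980.00)(131.50) = 3726130.00 cm³
x_c = 5465080.00 / 41520.00 = 131.63 cm
y_c = 3726130.00 / 41520.00 = 89.74 cm

x_c = 131.63 cm, y_c = 89.74 cm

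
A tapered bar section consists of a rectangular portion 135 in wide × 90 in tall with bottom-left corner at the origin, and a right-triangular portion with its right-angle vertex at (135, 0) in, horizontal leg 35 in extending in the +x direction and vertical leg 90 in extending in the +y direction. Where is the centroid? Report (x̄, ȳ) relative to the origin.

x̄ = 76.58 in, ȳ = 43.28 in

rectangular portion: A = 135 × 90 = 12150.00, centroid at (67.50, 45.00).
triangular portion: A = ½·35·90 = 1575.00, centroid at (146.67, 30.00).
ΣA = 13725.00 in², ΣAx̄ = 1051125.00 in³, ΣAȳ = 594000.00 in³.
x̄ = 1051125.00/13725.00 = 76.58 in; ȳ = 594000.00/13725.00 = 43.28 in.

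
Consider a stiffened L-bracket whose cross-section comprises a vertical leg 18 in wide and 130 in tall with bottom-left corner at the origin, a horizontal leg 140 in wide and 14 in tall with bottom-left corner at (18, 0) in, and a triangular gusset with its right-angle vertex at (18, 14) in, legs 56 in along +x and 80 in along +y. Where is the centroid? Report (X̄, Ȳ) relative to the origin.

X̄ = 42.15 in, Ȳ = 39.28 in

vertical leg: A = 18 × 130 = 2340.00, centroid at (9.00, 65.00).
horizontal leg: A = 140 × 14 = 1960.00, centroid at (88.00, 7.00).
gusset: A = ½·56·80 = 2240.00, centroid at (36.67, 40.67).
ΣA = 6540.00 in²
ΣAX̄ = (2340.00)(9.00) + (1960.00)(88.00) + (2240.00)(36.67) = 275673.33 in³
ΣAȲ = (2340.00)(65.00) + (1960.00)(7.00) + (2240.00)(40.67) = 256913.33 in³
X̄ = 275673.33 / 6540.00 = 42.15 in
Ȳ = 256913.33 / 6540.00 = 39.28 in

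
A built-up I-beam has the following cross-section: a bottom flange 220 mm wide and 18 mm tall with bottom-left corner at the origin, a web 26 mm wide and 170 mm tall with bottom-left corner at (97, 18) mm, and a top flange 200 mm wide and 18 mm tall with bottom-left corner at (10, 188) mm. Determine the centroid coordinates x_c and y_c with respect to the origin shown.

Part | A | x̄ᵢ | ȳᵢ | A·x̄ᵢ | A·ȳᵢ
bottom flange | 3960.00 | 110.00 | 9.00 | 435600.00 | 35640.00
web | 4420.00 | 110.00 | 103.00 | 486200.00 | 455260.00
top flange | 3600.00 | 110.00 | 197.00 | 396000.00 | 709200.00
Σ | 11980.00 |  |  | 1317800.00 | 1200100.00
x_c = 1317800.00 / 11980.00 = 110.00 mm
y_c = 1200100.00 / 11980.00 = 100.18 mm

x_c = 110.00 mm, y_c = 100.18 mm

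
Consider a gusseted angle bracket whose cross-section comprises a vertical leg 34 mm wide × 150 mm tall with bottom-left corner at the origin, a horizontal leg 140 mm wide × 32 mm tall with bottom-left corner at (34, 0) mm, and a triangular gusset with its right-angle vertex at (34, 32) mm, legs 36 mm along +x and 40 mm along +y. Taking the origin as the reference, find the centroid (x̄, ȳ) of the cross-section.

x̄ = 56.87 mm, ȳ = 47.26 mm

Part | A | x̄ᵢ | ȳᵢ | A·x̄ᵢ | A·ȳᵢ
vertical leg | 5100.00 | 17.00 | 75.00 | 86700.00 | 382500.00
horizontal leg | 4480.00 | 104.00 | 16.00 | 465920.00 | 71680.00
gusset | 720.00 | 46.00 | 45.33 | 33120.00 | 32640.00
Σ | 10300.00 |  |  | 585740.00 | 486820.00
x̄ = 585740.00 / 10300.00 = 56.87 mm
ȳ = 486820.00 / 10300.00 = 47.26 mm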